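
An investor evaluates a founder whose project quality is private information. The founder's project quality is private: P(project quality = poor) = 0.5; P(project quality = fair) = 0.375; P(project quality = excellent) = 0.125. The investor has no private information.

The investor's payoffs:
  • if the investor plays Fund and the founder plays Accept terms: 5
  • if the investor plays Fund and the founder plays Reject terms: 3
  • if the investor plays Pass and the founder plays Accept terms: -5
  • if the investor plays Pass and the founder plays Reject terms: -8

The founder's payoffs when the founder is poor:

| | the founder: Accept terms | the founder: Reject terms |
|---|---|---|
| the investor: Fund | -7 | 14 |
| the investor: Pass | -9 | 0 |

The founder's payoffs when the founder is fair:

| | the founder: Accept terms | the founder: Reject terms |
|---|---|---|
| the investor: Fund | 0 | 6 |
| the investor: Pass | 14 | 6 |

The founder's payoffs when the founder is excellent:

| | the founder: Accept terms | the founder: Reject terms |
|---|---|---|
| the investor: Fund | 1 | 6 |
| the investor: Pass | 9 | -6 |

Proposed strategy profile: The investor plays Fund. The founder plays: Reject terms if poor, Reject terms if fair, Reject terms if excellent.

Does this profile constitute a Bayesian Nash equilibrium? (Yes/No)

A profile is a BNE iff every type of every player is best-responding given beliefs about the other side.
The investor plays Fund: E[Fund] = 0.5·(3) + 0.375·(3) + 0.125·(3) = 3; E[Pass] = -8. Best-responding. ✓
The founder (project quality poor), facing Fund: Accept terms gives -7, Reject terms gives 14. Proposed Reject terms is best. ✓
The founder (project quality fair), facing Fund: Accept terms gives 0, Reject terms gives 6. Proposed Reject terms is best. ✓
The founder (project quality excellent), facing Fund: Accept terms gives 1, Reject terms gives 6. Proposed Reject terms is best. ✓

Yes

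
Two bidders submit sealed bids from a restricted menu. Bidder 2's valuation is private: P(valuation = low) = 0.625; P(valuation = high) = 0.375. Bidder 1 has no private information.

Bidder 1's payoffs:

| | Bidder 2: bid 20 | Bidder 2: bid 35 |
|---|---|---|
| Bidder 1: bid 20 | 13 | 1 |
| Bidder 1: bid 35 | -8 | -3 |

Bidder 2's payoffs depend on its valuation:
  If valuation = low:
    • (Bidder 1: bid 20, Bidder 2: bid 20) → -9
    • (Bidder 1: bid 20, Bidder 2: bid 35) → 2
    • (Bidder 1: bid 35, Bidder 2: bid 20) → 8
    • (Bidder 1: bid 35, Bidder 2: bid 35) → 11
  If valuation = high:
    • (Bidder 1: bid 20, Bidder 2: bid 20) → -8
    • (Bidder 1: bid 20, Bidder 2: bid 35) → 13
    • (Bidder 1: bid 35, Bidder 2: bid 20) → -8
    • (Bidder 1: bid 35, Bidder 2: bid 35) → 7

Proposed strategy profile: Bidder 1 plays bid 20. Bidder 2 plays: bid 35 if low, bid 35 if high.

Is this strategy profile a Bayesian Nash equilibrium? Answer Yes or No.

Yes

Bidder 1 plays bid 20: E[bid 20] = 0.625·(1) + 0.375·(1) = 1; E[bid 35] = -3. Best-responding. ✓
Bidder 2 (valuation low), facing bid 20: bid 20 gives -9, bid 35 gives 2. Proposed bid 35 is best. ✓
Bidder 2 (valuation high), facing bid 20: bid 20 gives -8, bid 35 gives 13. Proposed bid 35 is best. ✓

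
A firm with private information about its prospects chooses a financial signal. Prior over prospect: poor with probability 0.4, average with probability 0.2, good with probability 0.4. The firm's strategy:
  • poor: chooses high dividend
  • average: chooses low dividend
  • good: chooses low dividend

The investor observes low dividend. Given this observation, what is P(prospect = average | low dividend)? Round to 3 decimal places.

0.333

Apply Bayes' rule using the sender's strategy as the likelihood.
P(low dividend) = 0.4·0 + 0.2·1 + 0.4·1 = 0.6
P(average | low dividend) = (0.2·1) / 0.6 = 0.2 / 0.6 = 0.333333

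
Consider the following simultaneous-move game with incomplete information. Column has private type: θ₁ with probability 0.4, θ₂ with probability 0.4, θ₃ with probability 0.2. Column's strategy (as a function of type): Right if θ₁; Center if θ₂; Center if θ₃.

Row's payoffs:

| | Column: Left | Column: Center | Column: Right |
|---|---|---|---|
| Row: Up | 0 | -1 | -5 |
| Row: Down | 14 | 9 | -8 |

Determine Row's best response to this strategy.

Down

Compute Row's expected payoff for each action, taking the expectation over Column's type.
E[Up] = 0.4·(-5) + 0.4·(-1) + 0.2·(-1) = -2.6
E[Down] = 0.4·(-8) + 0.4·(9) + 0.2·(9) = 2.2
Best response: Down (2.2 is the largest).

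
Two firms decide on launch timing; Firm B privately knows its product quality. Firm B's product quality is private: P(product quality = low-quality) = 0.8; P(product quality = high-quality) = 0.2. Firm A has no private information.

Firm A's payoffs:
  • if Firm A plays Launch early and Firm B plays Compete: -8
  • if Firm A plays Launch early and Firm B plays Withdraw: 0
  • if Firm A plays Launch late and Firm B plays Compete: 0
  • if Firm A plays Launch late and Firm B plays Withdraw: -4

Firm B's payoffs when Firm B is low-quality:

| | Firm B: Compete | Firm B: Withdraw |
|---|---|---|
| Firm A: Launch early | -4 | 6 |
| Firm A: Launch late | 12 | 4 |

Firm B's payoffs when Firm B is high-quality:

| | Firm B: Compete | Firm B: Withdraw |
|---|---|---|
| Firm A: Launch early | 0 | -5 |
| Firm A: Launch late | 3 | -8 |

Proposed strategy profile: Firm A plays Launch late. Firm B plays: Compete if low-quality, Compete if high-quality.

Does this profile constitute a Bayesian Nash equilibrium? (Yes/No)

Yes

Firm A plays Launch late: E[Launch late] = 0.8·(0) + 0.2·(0) = 0; E[Launch early] = -8. Best-responding. ✓
Firm B (product quality low-quality), facing Launch late: Compete gives 12, Withdraw gives 4. Proposed Compete is best. ✓
Firm B (product quality high-quality), facing Launch late: Compete gives 3, Withdraw gives -8. Proposed Compete is best. ✓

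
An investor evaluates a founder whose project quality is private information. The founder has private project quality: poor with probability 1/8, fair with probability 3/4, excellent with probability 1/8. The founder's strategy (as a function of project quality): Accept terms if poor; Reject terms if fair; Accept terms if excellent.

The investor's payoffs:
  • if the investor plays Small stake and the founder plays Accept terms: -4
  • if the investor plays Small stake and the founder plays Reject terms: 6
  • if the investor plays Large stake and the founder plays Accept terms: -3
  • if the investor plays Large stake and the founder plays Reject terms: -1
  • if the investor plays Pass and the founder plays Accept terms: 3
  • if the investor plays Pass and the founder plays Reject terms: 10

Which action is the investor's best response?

Compute the investor's expected payoff for each action, taking the expectation over the founder's type.
E[Small stake] = 1/8·(-4) + 3/4·(6) + 1/8·(-4) = 7/2
E[Large stake] = 1/8·(-3) + 3/4·(-1) + 1/8·(-3) = -3/2
E[Pass] = 1/8·(3) + 3/4·(10) + 1/8·(3) = 33/4
Best response: Pass (33/4 is the largest).

Pass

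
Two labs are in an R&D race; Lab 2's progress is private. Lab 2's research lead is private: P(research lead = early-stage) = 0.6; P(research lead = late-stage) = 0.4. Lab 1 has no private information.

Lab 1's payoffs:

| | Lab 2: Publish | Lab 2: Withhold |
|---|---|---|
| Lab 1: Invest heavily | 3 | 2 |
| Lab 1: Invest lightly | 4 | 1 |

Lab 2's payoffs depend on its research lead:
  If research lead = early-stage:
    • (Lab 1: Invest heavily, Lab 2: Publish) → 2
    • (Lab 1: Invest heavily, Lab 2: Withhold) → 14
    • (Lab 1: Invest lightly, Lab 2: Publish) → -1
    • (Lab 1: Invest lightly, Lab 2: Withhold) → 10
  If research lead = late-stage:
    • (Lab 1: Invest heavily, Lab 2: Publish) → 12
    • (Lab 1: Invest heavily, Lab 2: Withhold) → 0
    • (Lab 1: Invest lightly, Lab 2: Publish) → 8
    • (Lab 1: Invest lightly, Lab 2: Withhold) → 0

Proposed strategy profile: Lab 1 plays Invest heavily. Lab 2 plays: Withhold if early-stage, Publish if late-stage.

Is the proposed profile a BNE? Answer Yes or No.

Lab 1 plays Invest heavily: E[Invest heavily] = 0.6·(2) + 0.4·(3) = 2.4; E[Invest lightly] = 2.2. Best-responding. ✓
Lab 2 (research lead early-stage), facing Invest heavily: Publish gives 2, Withhold gives 14. Proposed Withhold is best. ✓
Lab 2 (research lead late-stage), facing Invest heavily: Publish gives 12, Withhold gives 0. Proposed Publish is best. ✓

Yes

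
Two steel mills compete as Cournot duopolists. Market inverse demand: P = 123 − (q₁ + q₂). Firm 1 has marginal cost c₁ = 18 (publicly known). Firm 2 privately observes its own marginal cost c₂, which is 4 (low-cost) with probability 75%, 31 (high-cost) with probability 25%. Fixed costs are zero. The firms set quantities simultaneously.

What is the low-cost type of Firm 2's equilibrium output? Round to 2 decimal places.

43.21

Type-c best response for Firm 2: q₂(c) = (123 − c)/2 − q₁/2.
Firm 1 maximizes expected profit; its first-order condition is 123 − 2q₁ − E[q₂] − 18 = 0.
Substituting E[q₂] and solving: E[c₂] = 10.75, so q₁ = (123 − 2·18 + 10.75)/3 = 32.5833.
q₂(low-cost) = (123 − 4 − 32.5833)/2 = 43.2083.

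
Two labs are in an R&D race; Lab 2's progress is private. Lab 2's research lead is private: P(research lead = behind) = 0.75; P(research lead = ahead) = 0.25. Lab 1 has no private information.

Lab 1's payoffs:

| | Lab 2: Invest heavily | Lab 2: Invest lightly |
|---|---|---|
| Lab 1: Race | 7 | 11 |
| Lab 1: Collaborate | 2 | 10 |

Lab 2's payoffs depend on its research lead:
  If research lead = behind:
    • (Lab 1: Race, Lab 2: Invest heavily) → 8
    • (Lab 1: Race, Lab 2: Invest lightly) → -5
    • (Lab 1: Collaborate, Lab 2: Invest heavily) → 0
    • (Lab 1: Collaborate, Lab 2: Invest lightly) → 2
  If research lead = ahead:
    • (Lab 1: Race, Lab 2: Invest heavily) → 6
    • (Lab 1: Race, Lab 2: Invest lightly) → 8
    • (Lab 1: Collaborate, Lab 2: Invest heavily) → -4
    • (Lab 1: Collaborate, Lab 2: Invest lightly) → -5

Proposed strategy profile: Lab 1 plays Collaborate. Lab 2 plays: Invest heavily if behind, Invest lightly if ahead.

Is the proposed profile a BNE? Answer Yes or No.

No

A profile is a BNE iff every type of every player is best-responding given beliefs about the other side.
Lab 1 plays Collaborate: E[Collaborate] = 0.75·(2) + 0.25·(10) = 4; E[Race] = 8. Not best-responding. ✗
Lab 2 (research lead behind), facing Collaborate: Invest heavily gives 0, Invest lightly gives 2. Proposed Invest heavily is not best — profitable deviation exists. ✗
Lab 2 (research lead ahead), facing Collaborate: Invest heavily gives -4, Invest lightly gives -5. Proposed Invest lightly is not best — profitable deviation exists. ✗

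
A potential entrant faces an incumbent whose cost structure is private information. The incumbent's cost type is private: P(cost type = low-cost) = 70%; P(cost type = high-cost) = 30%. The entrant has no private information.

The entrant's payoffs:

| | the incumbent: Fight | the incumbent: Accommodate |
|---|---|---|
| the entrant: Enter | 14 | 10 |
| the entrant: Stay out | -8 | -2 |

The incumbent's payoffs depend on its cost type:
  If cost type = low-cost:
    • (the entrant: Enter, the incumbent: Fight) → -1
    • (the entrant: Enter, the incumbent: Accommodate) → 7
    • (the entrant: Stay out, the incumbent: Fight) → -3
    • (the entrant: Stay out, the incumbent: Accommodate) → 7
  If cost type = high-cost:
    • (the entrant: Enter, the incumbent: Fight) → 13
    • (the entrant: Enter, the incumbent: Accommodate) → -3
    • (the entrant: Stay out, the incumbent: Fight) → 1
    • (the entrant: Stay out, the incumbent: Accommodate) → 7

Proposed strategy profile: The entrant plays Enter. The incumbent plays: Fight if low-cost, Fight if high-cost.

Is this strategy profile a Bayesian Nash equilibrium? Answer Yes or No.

No

The entrant plays Enter: E[Enter] = 0.7·(14) + 0.3·(14) = 14; E[Stay out] = -8. Best-responding. ✓
The incumbent (cost type low-cost), facing Enter: Fight gives -1, Accommodate gives 7. Proposed Fight is not best — profitable deviation exists. ✗
The incumbent (cost type high-cost), facing Enter: Fight gives 13, Accommodate gives -3. Proposed Fight is best. ✓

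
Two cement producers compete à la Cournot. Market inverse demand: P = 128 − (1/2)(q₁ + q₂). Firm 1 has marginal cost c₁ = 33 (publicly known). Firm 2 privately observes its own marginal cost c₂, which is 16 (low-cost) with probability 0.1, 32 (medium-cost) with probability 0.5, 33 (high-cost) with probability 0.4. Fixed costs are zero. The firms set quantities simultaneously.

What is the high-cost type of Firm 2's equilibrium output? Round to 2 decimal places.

Type-c best response for Firm 2: q₂(c) = (128 − c) − q₁/2.
Firm 1 maximizes expected profit; its first-order condition is 128 − q₁ − (1/2)E[q₂] − 33 = 0.
Substituting E[q₂] and solving: E[c₂] = 30.8, so q₁ = (128 − 2·33 + 30.8)/(3/2) = 61.8667.
q₂(high-cost) = (128 − 33 − (1/2)·61.8667) = 64.0667.

64.07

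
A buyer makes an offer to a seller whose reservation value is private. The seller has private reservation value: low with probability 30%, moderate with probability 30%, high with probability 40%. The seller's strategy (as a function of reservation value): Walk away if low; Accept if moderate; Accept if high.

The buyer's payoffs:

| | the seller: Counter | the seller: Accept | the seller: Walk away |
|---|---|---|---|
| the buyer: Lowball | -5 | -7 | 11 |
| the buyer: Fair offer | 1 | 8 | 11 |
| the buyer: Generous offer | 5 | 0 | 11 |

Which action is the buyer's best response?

E[Lowball] = 0.3·(11) + 0.3·(-7) + 0.4·(-7) = -1.6
E[Fair offer] = 0.3·(11) + 0.3·(8) + 0.4·(8) = 8.9
E[Generous offer] = 0.3·(11) + 0.3·(0) + 0.4·(0) = 3.3
Best response: Fair offer (8.9 is the largest).

Fair offer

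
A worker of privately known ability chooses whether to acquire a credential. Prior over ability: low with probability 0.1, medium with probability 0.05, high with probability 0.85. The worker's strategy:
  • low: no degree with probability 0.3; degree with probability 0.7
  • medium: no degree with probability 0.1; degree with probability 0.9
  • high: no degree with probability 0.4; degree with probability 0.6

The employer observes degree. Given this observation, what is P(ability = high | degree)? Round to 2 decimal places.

Apply Bayes' rule using the sender's strategy as the likelihood.
P(degree) = 0.1·0.7 + 0.05·0.9 + 0.85·0.6 = 0.625
P(high | degree) = (0.85·0.6) / 0.625 = 0.51 / 0.625 = 0.816

0.82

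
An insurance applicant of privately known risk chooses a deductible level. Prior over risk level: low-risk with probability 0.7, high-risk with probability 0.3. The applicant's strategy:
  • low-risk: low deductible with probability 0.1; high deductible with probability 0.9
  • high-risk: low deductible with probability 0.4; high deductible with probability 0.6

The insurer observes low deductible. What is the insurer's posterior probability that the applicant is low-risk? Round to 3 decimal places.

0.368

P(low deductible) = 0.7·0.1 + 0.3·0.4 = 0.19
P(low-risk | low deductible) = (0.7·0.1) / 0.19 = 0.07 / 0.19 = 0.368421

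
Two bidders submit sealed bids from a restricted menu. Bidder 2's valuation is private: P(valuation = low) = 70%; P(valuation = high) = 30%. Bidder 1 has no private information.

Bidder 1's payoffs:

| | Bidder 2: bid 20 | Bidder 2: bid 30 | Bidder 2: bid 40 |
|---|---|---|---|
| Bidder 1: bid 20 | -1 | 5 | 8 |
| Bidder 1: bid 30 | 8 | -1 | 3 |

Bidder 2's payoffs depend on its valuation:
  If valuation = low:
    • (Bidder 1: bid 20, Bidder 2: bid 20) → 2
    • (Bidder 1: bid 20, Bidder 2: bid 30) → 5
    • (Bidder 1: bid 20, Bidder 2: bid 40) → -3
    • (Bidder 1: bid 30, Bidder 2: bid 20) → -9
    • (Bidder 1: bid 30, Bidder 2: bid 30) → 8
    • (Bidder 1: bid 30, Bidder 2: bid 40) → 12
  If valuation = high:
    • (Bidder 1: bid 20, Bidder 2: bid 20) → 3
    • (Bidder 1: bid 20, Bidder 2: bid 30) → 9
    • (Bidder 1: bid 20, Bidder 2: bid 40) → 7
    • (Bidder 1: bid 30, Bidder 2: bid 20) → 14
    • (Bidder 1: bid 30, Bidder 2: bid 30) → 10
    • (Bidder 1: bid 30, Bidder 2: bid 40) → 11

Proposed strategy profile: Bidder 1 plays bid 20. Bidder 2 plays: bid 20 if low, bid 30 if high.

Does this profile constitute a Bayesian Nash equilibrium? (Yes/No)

No

Bidder 1 plays bid 20: E[bid 20] = 0.7·(-1) + 0.3·(5) = 0.8; E[bid 30] = 5.3. Not best-responding. ✗
Bidder 2 (valuation low), facing bid 20: bid 20 gives 2, bid 30 gives 5, bid 40 gives -3. Proposed bid 20 is not best — profitable deviation exists. ✗
Bidder 2 (valuation high), facing bid 20: bid 20 gives 3, bid 30 gives 9, bid 40 gives 7. Proposed bid 30 is best. ✓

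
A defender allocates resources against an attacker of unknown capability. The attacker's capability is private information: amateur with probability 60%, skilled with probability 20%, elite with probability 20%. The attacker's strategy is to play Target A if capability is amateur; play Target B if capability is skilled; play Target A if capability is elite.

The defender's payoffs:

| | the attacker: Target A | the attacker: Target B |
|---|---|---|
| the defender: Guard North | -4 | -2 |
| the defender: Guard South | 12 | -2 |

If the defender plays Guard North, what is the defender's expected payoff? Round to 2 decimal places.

-3.60

E[Guard North] = 0.6·(-4) + 0.2·(-2) + 0.2·(-4) = (-2.4) + (-0.4) + (-0.8) = -3.6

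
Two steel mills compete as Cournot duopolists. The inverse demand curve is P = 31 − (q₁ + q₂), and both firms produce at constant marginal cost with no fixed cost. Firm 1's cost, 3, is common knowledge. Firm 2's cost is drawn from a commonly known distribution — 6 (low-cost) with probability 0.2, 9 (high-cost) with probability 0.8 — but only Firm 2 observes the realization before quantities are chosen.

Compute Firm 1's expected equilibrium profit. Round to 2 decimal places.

123.95

Type-c best response for Firm 2: q₂(c) = (31 − c)/2 − q₁/2.
Firm 1 maximizes expected profit; its first-order condition is 31 − 2q₁ − E[q₂] − 3 = 0.
Substituting E[q₂] and solving: E[c₂] = 8.4, so q₁ = (31 − 2·3 + 8.4)/3 = 11.1333.
E[P] = 31 − (q₁ + E[q₂]) = 14.1333; Firm 1's expected profit = (E[P] − 3)·q₁ = (14.1333 − 3)·11.1333 = 123.951.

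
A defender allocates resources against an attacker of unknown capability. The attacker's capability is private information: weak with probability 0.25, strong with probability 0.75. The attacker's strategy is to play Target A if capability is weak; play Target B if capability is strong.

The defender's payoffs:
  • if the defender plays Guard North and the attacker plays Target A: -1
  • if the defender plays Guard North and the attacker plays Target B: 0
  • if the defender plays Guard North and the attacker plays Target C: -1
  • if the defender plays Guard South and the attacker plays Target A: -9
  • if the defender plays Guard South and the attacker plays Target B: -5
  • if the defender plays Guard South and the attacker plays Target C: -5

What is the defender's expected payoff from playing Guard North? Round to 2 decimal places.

E[Guard North] = 0.25·(-1) + 0.75·0 = (-0.25) + 0 = -0.25

-0.25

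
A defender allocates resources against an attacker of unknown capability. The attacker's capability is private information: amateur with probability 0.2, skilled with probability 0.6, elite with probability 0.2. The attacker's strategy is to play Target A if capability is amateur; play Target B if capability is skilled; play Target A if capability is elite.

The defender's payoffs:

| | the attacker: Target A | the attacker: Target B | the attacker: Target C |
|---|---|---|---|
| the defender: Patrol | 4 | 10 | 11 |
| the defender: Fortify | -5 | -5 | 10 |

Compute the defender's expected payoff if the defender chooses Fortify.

-5

Take the expectation over the attacker's capability, weighting each type's action by its prior probability.
E[Fortify] = 0.2·(-5) + 0.6·(-5) + 0.2·(-5) = (-1) + (-3) + (-1) = -5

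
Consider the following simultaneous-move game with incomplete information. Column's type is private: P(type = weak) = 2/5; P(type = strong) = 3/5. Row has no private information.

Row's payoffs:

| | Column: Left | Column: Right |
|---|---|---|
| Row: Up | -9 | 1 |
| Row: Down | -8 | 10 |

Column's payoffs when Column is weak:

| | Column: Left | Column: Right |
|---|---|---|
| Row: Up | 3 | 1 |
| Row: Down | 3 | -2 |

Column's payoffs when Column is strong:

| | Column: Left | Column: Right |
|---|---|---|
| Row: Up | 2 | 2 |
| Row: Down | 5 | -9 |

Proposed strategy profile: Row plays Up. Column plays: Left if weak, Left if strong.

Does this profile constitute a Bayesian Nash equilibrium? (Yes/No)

No

A profile is a BNE iff every type of every player is best-responding given beliefs about the other side.
Row plays Up: E[Up] = 2/5·(-9) + 3/5·(-9) = -9; E[Down] = -8. Not best-responding. ✗
Column (type weak), facing Up: Left gives 3, Right gives 1. Proposed Left is best. ✓
Column (type strong), facing Up: Left gives 2, Right gives 2. Proposed Left is best. ✓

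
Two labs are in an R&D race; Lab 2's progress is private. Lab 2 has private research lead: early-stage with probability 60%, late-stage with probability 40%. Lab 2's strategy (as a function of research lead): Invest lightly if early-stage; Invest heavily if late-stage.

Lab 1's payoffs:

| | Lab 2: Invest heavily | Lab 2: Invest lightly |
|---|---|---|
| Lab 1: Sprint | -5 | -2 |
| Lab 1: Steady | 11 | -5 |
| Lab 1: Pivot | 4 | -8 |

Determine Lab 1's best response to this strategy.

E[Sprint] = 0.6·(-2) + 0.4·(-5) = -3.2
E[Steady] = 0.6·(-5) + 0.4·(11) = 1.4
E[Pivot] = 0.6·(-8) + 0.4·(4) = -3.2
Best response: Steady (1.4 is the largest).

Steady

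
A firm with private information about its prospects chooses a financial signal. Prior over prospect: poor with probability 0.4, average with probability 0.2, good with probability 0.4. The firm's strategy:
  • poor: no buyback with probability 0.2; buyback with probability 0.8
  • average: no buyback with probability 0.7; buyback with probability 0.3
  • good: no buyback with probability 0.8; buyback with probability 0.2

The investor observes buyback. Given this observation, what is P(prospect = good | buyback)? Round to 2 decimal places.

Apply Bayes' rule using the sender's strategy as the likelihood.
P(buyback) = 0.4·0.8 + 0.2·0.3 + 0.4·0.2 = 0.46
P(good | buyback) = (0.4·0.2) / 0.46 = 0.08 / 0.46 = 0.173913

0.17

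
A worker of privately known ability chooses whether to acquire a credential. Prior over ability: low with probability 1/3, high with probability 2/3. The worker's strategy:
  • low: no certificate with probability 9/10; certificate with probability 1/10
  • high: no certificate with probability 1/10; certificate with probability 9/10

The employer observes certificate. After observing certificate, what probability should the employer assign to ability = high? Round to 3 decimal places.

P(certificate) = (1/3)·(1/10) + (2/3)·(9/10) = 19/30
P(high | certificate) = ((2/3)·(9/10)) / (19/30) = (3/5) / (19/30) = 18/19

0.947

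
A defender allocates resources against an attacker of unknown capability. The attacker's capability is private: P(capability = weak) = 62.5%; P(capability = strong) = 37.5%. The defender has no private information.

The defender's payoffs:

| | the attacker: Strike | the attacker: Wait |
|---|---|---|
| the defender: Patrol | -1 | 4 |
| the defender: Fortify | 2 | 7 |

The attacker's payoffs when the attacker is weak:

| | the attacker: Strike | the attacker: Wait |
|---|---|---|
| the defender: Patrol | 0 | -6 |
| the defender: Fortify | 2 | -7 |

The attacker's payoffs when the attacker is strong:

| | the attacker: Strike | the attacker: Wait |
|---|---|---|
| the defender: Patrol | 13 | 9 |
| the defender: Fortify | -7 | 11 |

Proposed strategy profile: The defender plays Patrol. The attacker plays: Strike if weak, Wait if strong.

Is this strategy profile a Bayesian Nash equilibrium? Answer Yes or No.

No

A profile is a BNE iff every type of every player is best-responding given beliefs about the other side.
The defender plays Patrol: E[Patrol] = 0.625·(-1) + 0.375·(4) = 0.875; E[Fortify] = 3.875. Not best-responding. ✗
The attacker (capability weak), facing Patrol: Strike gives 0, Wait gives -6. Proposed Strike is best. ✓
The attacker (capability strong), facing Patrol: Strike gives 13, Wait gives 9. Proposed Wait is not best — profitable deviation exists. ✗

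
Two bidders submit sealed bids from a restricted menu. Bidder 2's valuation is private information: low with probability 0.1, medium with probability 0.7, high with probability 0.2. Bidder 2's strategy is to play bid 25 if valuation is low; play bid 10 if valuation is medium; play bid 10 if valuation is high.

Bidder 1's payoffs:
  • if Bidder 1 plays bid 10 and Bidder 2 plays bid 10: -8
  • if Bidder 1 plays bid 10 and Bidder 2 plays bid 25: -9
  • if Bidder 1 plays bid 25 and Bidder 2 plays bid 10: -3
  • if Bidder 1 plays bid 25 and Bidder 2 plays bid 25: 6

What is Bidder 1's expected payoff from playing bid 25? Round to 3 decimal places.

-2.100

E[bid 25] = 0.1·6 + 0.7·(-3) + 0.2·(-3) = 0.6 + (-2.1) + (-0.6) = -2.1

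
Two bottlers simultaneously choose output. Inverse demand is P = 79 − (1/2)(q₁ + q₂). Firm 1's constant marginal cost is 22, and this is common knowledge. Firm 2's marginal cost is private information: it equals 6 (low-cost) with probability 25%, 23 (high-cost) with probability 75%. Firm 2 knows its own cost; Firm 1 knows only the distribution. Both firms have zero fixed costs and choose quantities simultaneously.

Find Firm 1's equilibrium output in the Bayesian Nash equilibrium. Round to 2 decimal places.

Type-c best response for Firm 2: q₂(c) = (79 − c) − q₁/2.
Firm 1 maximizes expected profit; its first-order condition is 79 − q₁ − (1/2)E[q₂] − 22 = 0.
Substituting E[q₂] and solving: E[c₂] = 18.75, so q₁ = (79 − 2·22 + 18.75)/(3/2) = 35.8333.

35.83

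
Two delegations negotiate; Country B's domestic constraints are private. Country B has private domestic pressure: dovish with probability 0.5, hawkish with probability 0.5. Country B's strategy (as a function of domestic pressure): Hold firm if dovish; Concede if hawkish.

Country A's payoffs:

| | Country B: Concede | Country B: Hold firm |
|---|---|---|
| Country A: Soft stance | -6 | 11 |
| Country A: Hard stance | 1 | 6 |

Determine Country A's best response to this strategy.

Hard stance

Compute Country A's expected payoff for each action, taking the expectation over Country B's type.
E[Soft stance] = 0.5·(11) + 0.5·(-6) = 2.5
E[Hard stance] = 0.5·(6) + 0.5·(1) = 3.5
Best response: Hard stance (3.5 is the largest).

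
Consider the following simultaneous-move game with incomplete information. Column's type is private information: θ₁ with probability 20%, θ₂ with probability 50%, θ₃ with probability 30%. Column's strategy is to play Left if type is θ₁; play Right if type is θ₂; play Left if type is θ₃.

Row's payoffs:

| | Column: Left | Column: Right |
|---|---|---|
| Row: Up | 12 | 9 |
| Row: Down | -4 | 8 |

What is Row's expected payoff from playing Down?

E[Down] = 0.2·(-4) + 0.5·8 + 0.3·(-4) = (-0.8) + 4 + (-1.2) = 2

2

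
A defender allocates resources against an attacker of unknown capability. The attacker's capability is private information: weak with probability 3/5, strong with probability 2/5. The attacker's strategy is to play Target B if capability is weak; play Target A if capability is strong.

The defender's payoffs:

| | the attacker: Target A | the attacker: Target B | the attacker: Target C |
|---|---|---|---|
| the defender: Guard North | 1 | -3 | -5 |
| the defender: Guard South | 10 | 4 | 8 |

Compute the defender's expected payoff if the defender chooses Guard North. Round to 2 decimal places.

-1.40

Take the expectation over the attacker's capability, weighting each type's action by its prior probability.
E[Guard North] = 3/5·(-3) + 2/5·1 = (-9/5) + 2/5 = -7/5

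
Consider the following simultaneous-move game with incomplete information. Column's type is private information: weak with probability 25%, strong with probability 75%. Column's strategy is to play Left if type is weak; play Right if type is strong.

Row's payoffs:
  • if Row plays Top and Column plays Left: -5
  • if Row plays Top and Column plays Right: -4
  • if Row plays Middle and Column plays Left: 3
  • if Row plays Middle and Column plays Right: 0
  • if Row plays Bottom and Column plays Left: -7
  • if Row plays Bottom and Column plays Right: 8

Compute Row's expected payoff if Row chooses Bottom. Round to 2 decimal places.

E[Bottom] = 0.25·(-7) + 0.75·8 = (-1.75) + 6 = 4.25

4.25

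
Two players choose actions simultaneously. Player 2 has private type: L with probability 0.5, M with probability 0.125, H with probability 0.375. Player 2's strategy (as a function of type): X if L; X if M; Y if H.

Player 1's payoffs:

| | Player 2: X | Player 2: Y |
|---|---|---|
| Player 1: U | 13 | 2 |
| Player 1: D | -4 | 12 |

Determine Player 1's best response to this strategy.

U

Compute Player 1's expected payoff for each action, taking the expectation over Player 2's type.
E[U] = 0.5·(13) + 0.125·(13) + 0.375·(2) = 8.875
E[D] = 0.5·(-4) + 0.125·(-4) + 0.375·(12) = 2
Best response: U (8.875 is the largest).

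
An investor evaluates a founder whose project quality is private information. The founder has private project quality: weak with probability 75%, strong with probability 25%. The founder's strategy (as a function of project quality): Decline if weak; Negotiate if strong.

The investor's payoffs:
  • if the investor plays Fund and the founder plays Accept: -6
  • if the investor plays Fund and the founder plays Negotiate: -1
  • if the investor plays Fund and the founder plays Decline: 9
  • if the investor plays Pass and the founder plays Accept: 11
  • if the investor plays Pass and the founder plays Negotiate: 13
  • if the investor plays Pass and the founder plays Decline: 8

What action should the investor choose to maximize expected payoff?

Compute the investor's expected payoff for each action, taking the expectation over the founder's type.
E[Fund] = 0.75·(9) + 0.25·(-1) = 6.5
E[Pass] = 0.75·(8) + 0.25·(13) = 9.25
Best response: Pass (9.25 is the largest).

Pass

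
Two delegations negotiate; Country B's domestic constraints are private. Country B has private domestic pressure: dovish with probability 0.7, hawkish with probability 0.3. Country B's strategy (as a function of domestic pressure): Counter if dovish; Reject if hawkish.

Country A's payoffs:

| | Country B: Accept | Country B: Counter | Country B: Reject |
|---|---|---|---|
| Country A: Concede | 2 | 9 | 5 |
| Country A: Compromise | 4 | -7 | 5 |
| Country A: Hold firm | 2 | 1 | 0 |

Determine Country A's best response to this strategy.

E[Concede] = 0.7·(9) + 0.3·(5) = 7.8
E[Compromise] = 0.7·(-7) + 0.3·(5) = -3.4
E[Hold firm] = 0.7·(1) + 0.3·(0) = 0.7
Best response: Concede (7.8 is the largest).

Concede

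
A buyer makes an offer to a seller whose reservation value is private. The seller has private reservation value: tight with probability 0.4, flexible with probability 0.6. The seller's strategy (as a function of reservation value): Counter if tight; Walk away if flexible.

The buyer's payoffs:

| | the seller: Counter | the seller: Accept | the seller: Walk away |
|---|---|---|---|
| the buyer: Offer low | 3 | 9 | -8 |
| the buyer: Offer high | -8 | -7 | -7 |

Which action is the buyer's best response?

Offer low

E[Offer low] = 0.4·(3) + 0.6·(-8) = -3.6
E[Offer high] = 0.4·(-8) + 0.6·(-7) = -7.4
Best response: Offer low (-3.6 is the largest).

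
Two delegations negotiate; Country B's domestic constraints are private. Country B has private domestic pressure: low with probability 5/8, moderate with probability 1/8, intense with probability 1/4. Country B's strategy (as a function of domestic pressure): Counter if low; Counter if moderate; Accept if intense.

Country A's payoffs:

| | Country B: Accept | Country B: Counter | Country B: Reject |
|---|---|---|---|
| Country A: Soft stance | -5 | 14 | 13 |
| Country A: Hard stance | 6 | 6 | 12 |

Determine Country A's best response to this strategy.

Soft stance

Compute Country A's expected payoff for each action, taking the expectation over Country B's type.
E[Soft stance] = 5/8·(14) + 1/8·(14) + 1/4·(-5) = 37/4
E[Hard stance] = 5/8·(6) + 1/8·(6) + 1/4·(6) = 6
Best response: Soft stance (37/4 is the largest).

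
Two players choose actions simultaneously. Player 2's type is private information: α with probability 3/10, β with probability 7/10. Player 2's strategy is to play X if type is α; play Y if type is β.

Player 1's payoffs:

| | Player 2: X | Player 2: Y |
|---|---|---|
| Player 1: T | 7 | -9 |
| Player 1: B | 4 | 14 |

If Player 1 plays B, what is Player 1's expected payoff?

11

Take the expectation over Player 2's type, weighting each type's action by its prior probability.
E[B] = 3/10·4 + 7/10·14 = 6/5 + 49/5 = 11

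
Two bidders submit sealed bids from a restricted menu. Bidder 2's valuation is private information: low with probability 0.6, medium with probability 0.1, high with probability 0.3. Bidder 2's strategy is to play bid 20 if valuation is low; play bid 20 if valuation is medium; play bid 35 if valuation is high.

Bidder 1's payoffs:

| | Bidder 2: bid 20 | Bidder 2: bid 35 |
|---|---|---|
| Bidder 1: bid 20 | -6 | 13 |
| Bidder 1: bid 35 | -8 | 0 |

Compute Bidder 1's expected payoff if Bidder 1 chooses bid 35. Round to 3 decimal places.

Take the expectation over Bidder 2's valuation, weighting each type's action by its prior probability.
E[bid 35] = 0.6·(-8) + 0.1·(-8) + 0.3·0 = (-4.8) + (-0.8) + 0 = -5.6

-5.600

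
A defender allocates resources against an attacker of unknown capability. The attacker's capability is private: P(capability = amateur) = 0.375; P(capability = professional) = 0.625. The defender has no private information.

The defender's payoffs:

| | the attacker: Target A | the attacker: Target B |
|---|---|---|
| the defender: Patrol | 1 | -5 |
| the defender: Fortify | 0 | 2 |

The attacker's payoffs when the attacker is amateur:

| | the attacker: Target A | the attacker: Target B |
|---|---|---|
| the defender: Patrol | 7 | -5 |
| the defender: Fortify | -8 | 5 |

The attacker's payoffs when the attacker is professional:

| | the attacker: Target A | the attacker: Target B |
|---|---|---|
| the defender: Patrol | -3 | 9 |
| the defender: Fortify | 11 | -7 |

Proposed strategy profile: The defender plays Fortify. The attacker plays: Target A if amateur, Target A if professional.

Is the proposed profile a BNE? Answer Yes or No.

The defender plays Fortify: E[Fortify] = 0.375·(0) + 0.625·(0) = 0; E[Patrol] = 1. Not best-responding. ✗
The attacker (capability amateur), facing Fortify: Target A gives -8, Target B gives 5. Proposed Target A is not best — profitable deviation exists. ✗
The attacker (capability professional), facing Fortify: Target A gives 11, Target B gives -7. Proposed Target A is best. ✓

No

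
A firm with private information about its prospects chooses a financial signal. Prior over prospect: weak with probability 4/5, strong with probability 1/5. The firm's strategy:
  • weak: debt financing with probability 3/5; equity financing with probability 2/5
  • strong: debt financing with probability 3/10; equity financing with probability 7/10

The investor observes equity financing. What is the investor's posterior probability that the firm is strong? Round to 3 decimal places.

0.304

P(equity financing) = (4/5)·(2/5) + (1/5)·(7/10) = 23/50
P(strong | equity financing) = ((1/5)·(7/10)) / (23/50) = (7/50) / (23/50) = 7/23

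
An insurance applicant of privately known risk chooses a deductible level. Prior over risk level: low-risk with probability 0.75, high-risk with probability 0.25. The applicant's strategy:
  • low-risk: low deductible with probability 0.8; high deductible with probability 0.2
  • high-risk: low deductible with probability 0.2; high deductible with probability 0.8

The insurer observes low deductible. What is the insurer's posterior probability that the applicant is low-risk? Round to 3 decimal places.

0.923

P(low deductible) = 0.75·0.8 + 0.25·0.2 = 0.65
P(low-risk | low deductible) = (0.75·0.8) / 0.65 = 0.6 / 0.65 = 0.923077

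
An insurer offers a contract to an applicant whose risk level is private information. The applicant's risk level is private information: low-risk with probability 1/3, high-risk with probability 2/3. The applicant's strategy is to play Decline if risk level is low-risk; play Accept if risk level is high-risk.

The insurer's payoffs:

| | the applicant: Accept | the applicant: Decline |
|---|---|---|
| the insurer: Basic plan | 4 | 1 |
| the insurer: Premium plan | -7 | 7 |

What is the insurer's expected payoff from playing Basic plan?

Take the expectation over the applicant's risk level, weighting each type's action by its prior probability.
E[Basic plan] = 1/3·1 + 2/3·4 = 1/3 + 8/3 = 3

3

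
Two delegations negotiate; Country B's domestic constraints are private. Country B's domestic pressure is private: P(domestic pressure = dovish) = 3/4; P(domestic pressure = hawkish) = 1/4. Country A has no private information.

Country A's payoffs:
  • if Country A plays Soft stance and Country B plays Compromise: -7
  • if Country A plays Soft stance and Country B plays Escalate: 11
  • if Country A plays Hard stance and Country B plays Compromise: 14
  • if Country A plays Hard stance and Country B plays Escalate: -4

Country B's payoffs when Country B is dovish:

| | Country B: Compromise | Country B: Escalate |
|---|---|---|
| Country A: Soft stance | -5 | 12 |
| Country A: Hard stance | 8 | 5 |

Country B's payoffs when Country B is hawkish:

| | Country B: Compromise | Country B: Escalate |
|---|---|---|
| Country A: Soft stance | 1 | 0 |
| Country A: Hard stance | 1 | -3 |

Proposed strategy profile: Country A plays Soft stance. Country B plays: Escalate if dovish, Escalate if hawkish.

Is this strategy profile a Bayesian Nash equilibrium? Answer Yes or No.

A profile is a BNE iff every type of every player is best-responding given beliefs about the other side.
Country A plays Soft stance: E[Soft stance] = 3/4·(11) + 1/4·(11) = 11; E[Hard stance] = -4. Best-responding. ✓
Country B (domestic pressure dovish), facing Soft stance: Compromise gives -5, Escalate gives 12. Proposed Escalate is best. ✓
Country B (domestic pressure hawkish), facing Soft stance: Compromise gives 1, Escalate gives 0. Proposed Escalate is not best — profitable deviation exists. ✗

No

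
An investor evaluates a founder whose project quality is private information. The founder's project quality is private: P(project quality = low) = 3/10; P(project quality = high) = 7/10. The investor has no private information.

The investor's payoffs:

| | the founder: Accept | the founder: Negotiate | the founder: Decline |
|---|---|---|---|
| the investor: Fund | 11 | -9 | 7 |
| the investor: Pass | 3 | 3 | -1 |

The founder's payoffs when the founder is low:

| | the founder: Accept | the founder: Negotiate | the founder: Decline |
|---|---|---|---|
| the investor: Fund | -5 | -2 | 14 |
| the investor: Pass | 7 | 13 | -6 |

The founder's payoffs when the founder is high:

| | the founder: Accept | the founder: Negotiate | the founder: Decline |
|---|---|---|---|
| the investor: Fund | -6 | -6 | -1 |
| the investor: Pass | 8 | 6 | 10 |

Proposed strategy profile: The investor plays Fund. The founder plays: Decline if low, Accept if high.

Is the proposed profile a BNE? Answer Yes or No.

The investor plays Fund: E[Fund] = 3/10·(7) + 7/10·(11) = 49/5; E[Pass] = 9/5. Best-responding. ✓
The founder (project quality low), facing Fund: Accept gives -5, Negotiate gives -2, Decline gives 14. Proposed Decline is best. ✓
The founder (project quality high), facing Fund: Accept gives -6, Negotiate gives -6, Decline gives -1. Proposed Accept is not best — profitable deviation exists. ✗

No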